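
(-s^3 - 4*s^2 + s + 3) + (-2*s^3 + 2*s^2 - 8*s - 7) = -3*s^3 - 2*s^2 - 7*s - 4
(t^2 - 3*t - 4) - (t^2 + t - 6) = 2 - 4*t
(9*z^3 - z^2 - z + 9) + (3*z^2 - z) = 9*z^3 + 2*z^2 - 2*z + 9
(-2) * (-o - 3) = 2*o + 6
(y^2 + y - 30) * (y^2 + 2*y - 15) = y^4 + 3*y^3 - 43*y^2 - 75*y + 450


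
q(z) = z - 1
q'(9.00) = 1.00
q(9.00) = 8.00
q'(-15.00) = 1.00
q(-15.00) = -16.00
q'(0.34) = 1.00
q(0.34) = -0.66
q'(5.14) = 1.00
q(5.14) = 4.14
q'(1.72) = 1.00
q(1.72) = 0.72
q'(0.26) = 1.00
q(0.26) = -0.74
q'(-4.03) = 1.00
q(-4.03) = -5.03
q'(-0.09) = 1.00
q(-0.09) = -1.09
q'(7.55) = 1.00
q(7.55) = 6.55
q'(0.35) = 1.00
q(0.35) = -0.65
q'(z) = 1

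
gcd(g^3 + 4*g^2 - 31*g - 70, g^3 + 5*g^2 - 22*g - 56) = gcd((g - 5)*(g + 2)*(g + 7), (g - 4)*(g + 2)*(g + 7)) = g^2 + 9*g + 14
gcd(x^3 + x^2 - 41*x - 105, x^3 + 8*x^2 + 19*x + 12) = x + 3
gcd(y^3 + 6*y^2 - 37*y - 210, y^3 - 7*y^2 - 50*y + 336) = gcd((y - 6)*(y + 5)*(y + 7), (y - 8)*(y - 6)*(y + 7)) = y^2 + y - 42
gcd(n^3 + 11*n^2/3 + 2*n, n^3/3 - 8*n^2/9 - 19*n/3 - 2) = n + 3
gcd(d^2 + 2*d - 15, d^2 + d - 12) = d - 3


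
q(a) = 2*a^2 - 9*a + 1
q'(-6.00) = -33.00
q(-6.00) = 127.00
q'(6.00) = 15.00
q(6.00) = 19.00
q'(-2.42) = -18.68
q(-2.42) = 34.49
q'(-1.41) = -14.64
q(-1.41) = 17.67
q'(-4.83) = -28.32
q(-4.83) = 91.13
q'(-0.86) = -12.44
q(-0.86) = 10.22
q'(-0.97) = -12.88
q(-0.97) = 11.61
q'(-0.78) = -12.12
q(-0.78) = 9.24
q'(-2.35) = -18.40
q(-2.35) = 33.20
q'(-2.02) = -17.08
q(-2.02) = 27.34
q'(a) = 4*a - 9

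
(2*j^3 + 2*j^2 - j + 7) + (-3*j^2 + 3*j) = 2*j^3 - j^2 + 2*j + 7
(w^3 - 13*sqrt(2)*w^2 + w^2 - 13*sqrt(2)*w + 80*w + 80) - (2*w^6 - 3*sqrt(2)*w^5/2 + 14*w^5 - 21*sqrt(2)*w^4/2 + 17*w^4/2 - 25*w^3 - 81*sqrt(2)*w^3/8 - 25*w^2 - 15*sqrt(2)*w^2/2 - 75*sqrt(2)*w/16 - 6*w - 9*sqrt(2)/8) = -2*w^6 - 14*w^5 + 3*sqrt(2)*w^5/2 - 17*w^4/2 + 21*sqrt(2)*w^4/2 + 81*sqrt(2)*w^3/8 + 26*w^3 - 11*sqrt(2)*w^2/2 + 26*w^2 - 133*sqrt(2)*w/16 + 86*w + 9*sqrt(2)/8 + 80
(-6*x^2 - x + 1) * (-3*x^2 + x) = 18*x^4 - 3*x^3 - 4*x^2 + x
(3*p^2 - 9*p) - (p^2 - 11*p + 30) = 2*p^2 + 2*p - 30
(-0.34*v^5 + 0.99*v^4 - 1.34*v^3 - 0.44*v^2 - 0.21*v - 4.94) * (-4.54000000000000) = 1.5436*v^5 - 4.4946*v^4 + 6.0836*v^3 + 1.9976*v^2 + 0.9534*v + 22.4276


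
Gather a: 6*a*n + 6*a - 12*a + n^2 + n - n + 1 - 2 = a*(6*n - 6) + n^2 - 1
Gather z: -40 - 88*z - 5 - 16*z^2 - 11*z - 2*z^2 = -18*z^2 - 99*z - 45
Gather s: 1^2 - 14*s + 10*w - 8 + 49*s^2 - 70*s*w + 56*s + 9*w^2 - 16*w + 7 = 49*s^2 + s*(42 - 70*w) + 9*w^2 - 6*w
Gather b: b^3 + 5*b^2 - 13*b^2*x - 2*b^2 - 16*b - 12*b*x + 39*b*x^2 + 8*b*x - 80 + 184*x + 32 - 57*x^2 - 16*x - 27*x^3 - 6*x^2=b^3 + b^2*(3 - 13*x) + b*(39*x^2 - 4*x - 16) - 27*x^3 - 63*x^2 + 168*x - 48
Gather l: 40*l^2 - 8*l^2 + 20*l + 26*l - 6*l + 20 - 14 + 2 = 32*l^2 + 40*l + 8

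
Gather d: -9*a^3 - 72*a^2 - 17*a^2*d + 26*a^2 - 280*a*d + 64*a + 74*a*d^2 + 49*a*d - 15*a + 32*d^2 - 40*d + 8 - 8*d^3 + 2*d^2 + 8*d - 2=-9*a^3 - 46*a^2 + 49*a - 8*d^3 + d^2*(74*a + 34) + d*(-17*a^2 - 231*a - 32) + 6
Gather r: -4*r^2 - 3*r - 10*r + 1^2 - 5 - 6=-4*r^2 - 13*r - 10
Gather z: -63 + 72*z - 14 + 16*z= 88*z - 77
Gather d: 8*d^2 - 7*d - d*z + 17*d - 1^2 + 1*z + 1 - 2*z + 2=8*d^2 + d*(10 - z) - z + 2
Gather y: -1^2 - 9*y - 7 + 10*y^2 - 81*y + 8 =10*y^2 - 90*y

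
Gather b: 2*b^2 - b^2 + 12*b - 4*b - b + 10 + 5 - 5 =b^2 + 7*b + 10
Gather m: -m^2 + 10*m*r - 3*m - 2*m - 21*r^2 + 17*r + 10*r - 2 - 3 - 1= -m^2 + m*(10*r - 5) - 21*r^2 + 27*r - 6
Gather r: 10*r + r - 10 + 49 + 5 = 11*r + 44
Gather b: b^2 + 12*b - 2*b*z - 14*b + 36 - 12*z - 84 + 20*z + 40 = b^2 + b*(-2*z - 2) + 8*z - 8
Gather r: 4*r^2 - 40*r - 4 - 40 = 4*r^2 - 40*r - 44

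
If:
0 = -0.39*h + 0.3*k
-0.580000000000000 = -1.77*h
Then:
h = 0.33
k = 0.43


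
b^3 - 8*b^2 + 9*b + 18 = (b - 6)*(b - 3)*(b + 1)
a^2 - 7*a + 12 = (a - 4)*(a - 3)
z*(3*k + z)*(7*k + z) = 21*k^2*z + 10*k*z^2 + z^3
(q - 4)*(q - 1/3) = q^2 - 13*q/3 + 4/3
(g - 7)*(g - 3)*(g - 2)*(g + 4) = g^4 - 8*g^3 - 7*g^2 + 122*g - 168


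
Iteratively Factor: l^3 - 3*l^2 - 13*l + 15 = (l + 3)*(l^2 - 6*l + 5) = (l - 5)*(l + 3)*(l - 1)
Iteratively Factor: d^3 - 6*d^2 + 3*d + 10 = (d - 5)*(d^2 - d - 2) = (d - 5)*(d - 2)*(d + 1)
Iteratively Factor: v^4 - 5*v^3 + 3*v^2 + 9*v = (v - 3)*(v^3 - 2*v^2 - 3*v) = (v - 3)^2*(v^2 + v) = (v - 3)^2*(v + 1)*(v)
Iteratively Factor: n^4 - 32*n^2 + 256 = (n - 4)*(n^3 + 4*n^2 - 16*n - 64) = (n - 4)^2*(n^2 + 8*n + 16) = (n - 4)^2*(n + 4)*(n + 4)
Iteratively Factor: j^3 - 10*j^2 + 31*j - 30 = (j - 2)*(j^2 - 8*j + 15) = (j - 5)*(j - 2)*(j - 3)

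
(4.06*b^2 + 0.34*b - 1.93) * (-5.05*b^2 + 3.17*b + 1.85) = -20.503*b^4 + 11.1532*b^3 + 18.3353*b^2 - 5.4891*b - 3.5705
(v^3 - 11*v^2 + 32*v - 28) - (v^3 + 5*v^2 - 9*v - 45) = -16*v^2 + 41*v + 17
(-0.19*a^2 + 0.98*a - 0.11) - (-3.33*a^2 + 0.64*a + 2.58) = 3.14*a^2 + 0.34*a - 2.69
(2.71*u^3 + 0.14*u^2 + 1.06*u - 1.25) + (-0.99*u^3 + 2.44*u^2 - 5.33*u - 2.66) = 1.72*u^3 + 2.58*u^2 - 4.27*u - 3.91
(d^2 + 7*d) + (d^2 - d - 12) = 2*d^2 + 6*d - 12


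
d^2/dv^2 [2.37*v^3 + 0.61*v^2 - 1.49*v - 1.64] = 14.22*v + 1.22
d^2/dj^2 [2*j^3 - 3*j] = 12*j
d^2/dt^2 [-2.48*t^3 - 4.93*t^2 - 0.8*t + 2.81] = -14.88*t - 9.86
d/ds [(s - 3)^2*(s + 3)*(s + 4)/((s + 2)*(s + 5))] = 2*(s^5 + 11*s^4 + 27*s^3 - 54*s^2 - 318*s - 423)/(s^4 + 14*s^3 + 69*s^2 + 140*s + 100)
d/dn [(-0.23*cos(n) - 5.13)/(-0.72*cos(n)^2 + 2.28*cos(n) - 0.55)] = (0.1656*cos(n)^2 + 7.3872*cos(n) - 11.8229)*sin(n)/(0.5184*cos(n)^4 - 3.2832*cos(n)^3 + 5.9904*cos(n)^2 - 2.508*cos(n) + 0.3025)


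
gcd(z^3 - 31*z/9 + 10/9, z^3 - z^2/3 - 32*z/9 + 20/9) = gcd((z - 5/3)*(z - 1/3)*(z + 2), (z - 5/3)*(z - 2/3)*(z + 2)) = z^2 + z/3 - 10/3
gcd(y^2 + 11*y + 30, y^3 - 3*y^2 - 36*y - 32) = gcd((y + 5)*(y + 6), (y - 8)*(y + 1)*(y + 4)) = 1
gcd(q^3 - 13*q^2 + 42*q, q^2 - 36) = q - 6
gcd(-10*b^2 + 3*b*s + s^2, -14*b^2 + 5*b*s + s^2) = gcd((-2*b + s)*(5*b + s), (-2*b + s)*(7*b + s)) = -2*b + s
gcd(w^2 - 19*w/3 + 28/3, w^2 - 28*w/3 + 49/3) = w - 7/3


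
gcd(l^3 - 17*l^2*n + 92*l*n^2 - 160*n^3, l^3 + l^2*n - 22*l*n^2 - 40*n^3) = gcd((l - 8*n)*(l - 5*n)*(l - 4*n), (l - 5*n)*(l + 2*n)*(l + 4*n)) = l - 5*n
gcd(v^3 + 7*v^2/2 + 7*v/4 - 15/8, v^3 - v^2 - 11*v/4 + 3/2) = v^2 + v - 3/4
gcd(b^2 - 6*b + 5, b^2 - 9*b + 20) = b - 5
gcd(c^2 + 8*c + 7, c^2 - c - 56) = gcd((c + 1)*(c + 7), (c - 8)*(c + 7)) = c + 7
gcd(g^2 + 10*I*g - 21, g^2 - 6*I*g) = 1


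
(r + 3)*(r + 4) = r^2 + 7*r + 12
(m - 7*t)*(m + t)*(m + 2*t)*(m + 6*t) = m^4 + 2*m^3*t - 43*m^2*t^2 - 128*m*t^3 - 84*t^4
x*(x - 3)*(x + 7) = x^3 + 4*x^2 - 21*x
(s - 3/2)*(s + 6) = s^2 + 9*s/2 - 9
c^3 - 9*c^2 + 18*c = c*(c - 6)*(c - 3)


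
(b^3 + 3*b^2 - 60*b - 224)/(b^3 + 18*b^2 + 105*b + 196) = (b - 8)/(b + 7)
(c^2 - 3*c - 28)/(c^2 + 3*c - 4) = (c - 7)/(c - 1)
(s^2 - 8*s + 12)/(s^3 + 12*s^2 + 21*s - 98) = (s - 6)/(s^2 + 14*s + 49)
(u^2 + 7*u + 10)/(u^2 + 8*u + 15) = (u + 2)/(u + 3)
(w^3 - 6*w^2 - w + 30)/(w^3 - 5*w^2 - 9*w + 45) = (w + 2)/(w + 3)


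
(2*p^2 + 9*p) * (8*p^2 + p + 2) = 16*p^4 + 74*p^3 + 13*p^2 + 18*p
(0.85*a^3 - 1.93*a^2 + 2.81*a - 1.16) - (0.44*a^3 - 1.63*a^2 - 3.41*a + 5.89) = 0.41*a^3 - 0.3*a^2 + 6.22*a - 7.05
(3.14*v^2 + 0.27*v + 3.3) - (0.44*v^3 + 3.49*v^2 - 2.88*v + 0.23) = -0.44*v^3 - 0.35*v^2 + 3.15*v + 3.07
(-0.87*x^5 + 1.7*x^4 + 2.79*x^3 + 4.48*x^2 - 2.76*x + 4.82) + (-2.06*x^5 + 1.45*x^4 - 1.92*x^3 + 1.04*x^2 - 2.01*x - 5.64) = -2.93*x^5 + 3.15*x^4 + 0.87*x^3 + 5.52*x^2 - 4.77*x - 0.819999999999999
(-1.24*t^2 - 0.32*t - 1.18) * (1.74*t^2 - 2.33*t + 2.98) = -2.1576*t^4 + 2.3324*t^3 - 5.0028*t^2 + 1.7958*t - 3.5164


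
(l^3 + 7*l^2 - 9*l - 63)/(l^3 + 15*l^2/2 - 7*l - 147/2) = 2*(l + 3)/(2*l + 7)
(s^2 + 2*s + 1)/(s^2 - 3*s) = (s^2 + 2*s + 1)/(s*(s - 3))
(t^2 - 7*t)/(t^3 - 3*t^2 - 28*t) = 1/(t + 4)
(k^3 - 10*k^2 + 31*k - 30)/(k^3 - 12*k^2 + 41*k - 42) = (k - 5)/(k - 7)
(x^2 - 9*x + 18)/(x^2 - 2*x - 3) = (x - 6)/(x + 1)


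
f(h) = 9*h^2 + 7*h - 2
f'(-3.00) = -47.00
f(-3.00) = 58.00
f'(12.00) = 223.00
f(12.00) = 1378.00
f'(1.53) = 34.54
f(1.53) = 29.78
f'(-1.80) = -25.40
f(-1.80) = 14.56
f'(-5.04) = -83.72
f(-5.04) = 191.33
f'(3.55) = 70.90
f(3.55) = 136.27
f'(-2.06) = -30.08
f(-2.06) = 21.77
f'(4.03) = 79.54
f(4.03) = 172.38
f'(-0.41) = -0.38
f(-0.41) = -3.36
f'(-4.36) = -71.48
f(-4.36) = 138.57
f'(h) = 18*h + 7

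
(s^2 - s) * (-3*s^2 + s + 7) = -3*s^4 + 4*s^3 + 6*s^2 - 7*s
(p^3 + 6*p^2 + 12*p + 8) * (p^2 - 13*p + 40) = p^5 - 7*p^4 - 26*p^3 + 92*p^2 + 376*p + 320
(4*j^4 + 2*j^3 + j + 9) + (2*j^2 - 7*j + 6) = 4*j^4 + 2*j^3 + 2*j^2 - 6*j + 15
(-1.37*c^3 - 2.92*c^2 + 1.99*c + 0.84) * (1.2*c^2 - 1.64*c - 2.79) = -1.644*c^5 - 1.2572*c^4 + 10.9991*c^3 + 5.8912*c^2 - 6.9297*c - 2.3436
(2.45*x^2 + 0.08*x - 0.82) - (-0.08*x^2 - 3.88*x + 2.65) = 2.53*x^2 + 3.96*x - 3.47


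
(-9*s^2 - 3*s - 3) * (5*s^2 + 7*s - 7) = -45*s^4 - 78*s^3 + 27*s^2 + 21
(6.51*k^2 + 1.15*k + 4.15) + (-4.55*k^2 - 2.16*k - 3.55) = 1.96*k^2 - 1.01*k + 0.600000000000001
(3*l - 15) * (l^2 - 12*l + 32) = 3*l^3 - 51*l^2 + 276*l - 480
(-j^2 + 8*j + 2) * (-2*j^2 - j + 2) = 2*j^4 - 15*j^3 - 14*j^2 + 14*j + 4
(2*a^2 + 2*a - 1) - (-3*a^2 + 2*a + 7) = 5*a^2 - 8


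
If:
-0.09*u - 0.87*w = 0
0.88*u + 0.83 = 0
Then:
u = -0.94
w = 0.10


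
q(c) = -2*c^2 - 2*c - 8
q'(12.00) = -50.00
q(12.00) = -320.00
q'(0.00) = -2.00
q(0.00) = -8.00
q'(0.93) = -5.72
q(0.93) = -11.59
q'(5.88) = -25.52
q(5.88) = -88.91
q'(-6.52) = 24.08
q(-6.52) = -79.98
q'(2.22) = -10.88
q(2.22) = -22.30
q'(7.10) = -30.40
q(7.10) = -123.02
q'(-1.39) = 3.56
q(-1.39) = -9.08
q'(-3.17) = 10.68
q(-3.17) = -21.76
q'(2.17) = -10.68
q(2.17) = -21.76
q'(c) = -4*c - 2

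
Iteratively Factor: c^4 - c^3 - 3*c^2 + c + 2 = (c + 1)*(c^3 - 2*c^2 - c + 2) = (c - 1)*(c + 1)*(c^2 - c - 2) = (c - 1)*(c + 1)^2*(c - 2)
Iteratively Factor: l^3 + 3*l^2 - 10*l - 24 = (l - 3)*(l^2 + 6*l + 8) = (l - 3)*(l + 4)*(l + 2)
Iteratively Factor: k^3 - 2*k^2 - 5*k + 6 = (k + 2)*(k^2 - 4*k + 3) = (k - 3)*(k + 2)*(k - 1)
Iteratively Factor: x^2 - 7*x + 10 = (x - 2)*(x - 5)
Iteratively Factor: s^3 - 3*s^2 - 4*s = (s + 1)*(s^2 - 4*s) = (s - 4)*(s + 1)*(s)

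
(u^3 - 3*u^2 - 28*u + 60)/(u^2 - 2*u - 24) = (u^2 + 3*u - 10)/(u + 4)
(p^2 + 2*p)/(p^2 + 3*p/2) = 2*(p + 2)/(2*p + 3)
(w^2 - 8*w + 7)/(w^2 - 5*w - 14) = (w - 1)/(w + 2)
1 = 1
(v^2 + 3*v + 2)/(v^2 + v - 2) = (v + 1)/(v - 1)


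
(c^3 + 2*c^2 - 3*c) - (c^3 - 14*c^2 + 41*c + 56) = 16*c^2 - 44*c - 56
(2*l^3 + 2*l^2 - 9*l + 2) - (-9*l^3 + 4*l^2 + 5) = 11*l^3 - 2*l^2 - 9*l - 3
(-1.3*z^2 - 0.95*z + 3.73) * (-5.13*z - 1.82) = 6.669*z^3 + 7.2395*z^2 - 17.4059*z - 6.7886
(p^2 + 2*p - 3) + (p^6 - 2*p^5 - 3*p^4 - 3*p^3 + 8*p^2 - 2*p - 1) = p^6 - 2*p^5 - 3*p^4 - 3*p^3 + 9*p^2 - 4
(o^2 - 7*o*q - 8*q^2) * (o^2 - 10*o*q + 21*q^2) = o^4 - 17*o^3*q + 83*o^2*q^2 - 67*o*q^3 - 168*q^4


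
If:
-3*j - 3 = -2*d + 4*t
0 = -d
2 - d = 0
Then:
No Solution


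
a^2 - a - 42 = (a - 7)*(a + 6)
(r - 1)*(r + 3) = r^2 + 2*r - 3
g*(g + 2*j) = g^2 + 2*g*j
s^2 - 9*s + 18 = (s - 6)*(s - 3)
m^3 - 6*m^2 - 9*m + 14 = (m - 7)*(m - 1)*(m + 2)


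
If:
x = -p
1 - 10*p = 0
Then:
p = 1/10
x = -1/10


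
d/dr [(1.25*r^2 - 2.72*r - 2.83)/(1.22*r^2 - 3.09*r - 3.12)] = (-0.5441*r^2 - 0.894800000000001*r - 0.258299999999998)/(1.4884*r^4 - 7.5396*r^3 + 1.9353*r^2 + 19.2816*r + 9.7344)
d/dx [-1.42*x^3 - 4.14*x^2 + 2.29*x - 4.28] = -4.26*x^2 - 8.28*x + 2.29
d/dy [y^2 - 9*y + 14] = 2*y - 9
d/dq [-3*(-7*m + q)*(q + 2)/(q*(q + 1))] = 3*(-7*m*q^2 - 28*m*q - 14*m + q^2)/(q^2*(q^2 + 2*q + 1))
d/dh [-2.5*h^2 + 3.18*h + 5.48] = 3.18 - 5.0*h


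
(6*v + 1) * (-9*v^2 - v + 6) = -54*v^3 - 15*v^2 + 35*v + 6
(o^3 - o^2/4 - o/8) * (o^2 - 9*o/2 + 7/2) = o^5 - 19*o^4/4 + 9*o^3/2 - 5*o^2/16 - 7*o/16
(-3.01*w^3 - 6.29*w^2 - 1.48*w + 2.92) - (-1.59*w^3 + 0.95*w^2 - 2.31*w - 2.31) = -1.42*w^3 - 7.24*w^2 + 0.83*w + 5.23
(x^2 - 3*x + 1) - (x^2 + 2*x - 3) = 4 - 5*x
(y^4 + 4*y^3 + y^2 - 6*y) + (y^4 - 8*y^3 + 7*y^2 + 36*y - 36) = 2*y^4 - 4*y^3 + 8*y^2 + 30*y - 36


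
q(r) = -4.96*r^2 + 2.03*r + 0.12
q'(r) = 2.03 - 9.92*r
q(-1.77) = -19.01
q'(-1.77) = 19.59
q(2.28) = -21.04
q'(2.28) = -20.59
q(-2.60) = -38.69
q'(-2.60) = 27.82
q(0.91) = -2.14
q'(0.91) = -7.00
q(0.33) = 0.25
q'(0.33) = -1.24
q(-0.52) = -2.28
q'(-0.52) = 7.19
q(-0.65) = -3.30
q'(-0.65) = 8.48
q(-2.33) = -31.54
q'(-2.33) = 25.14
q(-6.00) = -190.62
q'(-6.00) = 61.55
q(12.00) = -689.76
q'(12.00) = -117.01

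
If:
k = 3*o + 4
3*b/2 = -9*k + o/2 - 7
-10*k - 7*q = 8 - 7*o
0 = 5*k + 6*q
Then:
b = 5006/99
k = -104/11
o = -148/33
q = 260/33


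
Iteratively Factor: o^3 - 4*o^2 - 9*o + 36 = (o - 3)*(o^2 - o - 12) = (o - 3)*(o + 3)*(o - 4)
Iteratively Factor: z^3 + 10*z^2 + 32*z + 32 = (z + 4)*(z^2 + 6*z + 8) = (z + 4)^2*(z + 2)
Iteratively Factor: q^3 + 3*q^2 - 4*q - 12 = (q + 2)*(q^2 + q - 6) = (q + 2)*(q + 3)*(q - 2)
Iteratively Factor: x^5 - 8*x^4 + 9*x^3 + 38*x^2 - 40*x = (x - 4)*(x^4 - 4*x^3 - 7*x^2 + 10*x) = (x - 4)*(x + 2)*(x^3 - 6*x^2 + 5*x) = (x - 4)*(x - 1)*(x + 2)*(x^2 - 5*x) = (x - 5)*(x - 4)*(x - 1)*(x + 2)*(x)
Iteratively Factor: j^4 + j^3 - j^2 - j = (j + 1)*(j^3 - j) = (j - 1)*(j + 1)*(j^2 + j) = j*(j - 1)*(j + 1)*(j + 1)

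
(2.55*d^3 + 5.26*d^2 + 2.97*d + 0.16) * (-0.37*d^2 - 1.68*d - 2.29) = -0.9435*d^5 - 6.2302*d^4 - 15.7752*d^3 - 17.0942*d^2 - 7.0701*d - 0.3664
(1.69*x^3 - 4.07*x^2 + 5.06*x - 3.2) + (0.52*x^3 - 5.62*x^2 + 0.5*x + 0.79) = 2.21*x^3 - 9.69*x^2 + 5.56*x - 2.41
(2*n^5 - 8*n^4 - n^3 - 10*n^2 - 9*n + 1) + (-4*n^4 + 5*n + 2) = 2*n^5 - 12*n^4 - n^3 - 10*n^2 - 4*n + 3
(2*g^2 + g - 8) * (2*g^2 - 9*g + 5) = 4*g^4 - 16*g^3 - 15*g^2 + 77*g - 40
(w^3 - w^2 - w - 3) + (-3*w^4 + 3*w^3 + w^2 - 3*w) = -3*w^4 + 4*w^3 - 4*w - 3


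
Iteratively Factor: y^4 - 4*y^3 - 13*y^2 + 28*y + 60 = (y - 5)*(y^3 + y^2 - 8*y - 12) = (y - 5)*(y + 2)*(y^2 - y - 6) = (y - 5)*(y + 2)^2*(y - 3)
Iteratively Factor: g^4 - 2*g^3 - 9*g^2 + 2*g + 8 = (g - 1)*(g^3 - g^2 - 10*g - 8) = (g - 4)*(g - 1)*(g^2 + 3*g + 2) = (g - 4)*(g - 1)*(g + 1)*(g + 2)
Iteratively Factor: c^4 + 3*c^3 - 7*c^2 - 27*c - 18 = (c - 3)*(c^3 + 6*c^2 + 11*c + 6) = (c - 3)*(c + 3)*(c^2 + 3*c + 2) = (c - 3)*(c + 2)*(c + 3)*(c + 1)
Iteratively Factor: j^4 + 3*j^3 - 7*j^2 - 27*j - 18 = (j + 2)*(j^3 + j^2 - 9*j - 9) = (j + 2)*(j + 3)*(j^2 - 2*j - 3) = (j - 3)*(j + 2)*(j + 3)*(j + 1)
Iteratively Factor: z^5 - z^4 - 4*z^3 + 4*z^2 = (z)*(z^4 - z^3 - 4*z^2 + 4*z) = z^2*(z^3 - z^2 - 4*z + 4) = z^2*(z + 2)*(z^2 - 3*z + 2) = z^2*(z - 1)*(z + 2)*(z - 2)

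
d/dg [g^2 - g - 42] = 2*g - 1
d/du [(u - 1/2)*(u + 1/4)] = 2*u - 1/4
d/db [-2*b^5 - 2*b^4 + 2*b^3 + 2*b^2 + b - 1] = -10*b^4 - 8*b^3 + 6*b^2 + 4*b + 1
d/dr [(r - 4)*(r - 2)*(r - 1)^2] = 4*r^3 - 24*r^2 + 42*r - 22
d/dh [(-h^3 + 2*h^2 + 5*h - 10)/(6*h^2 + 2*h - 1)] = (-6*h^4 - 4*h^3 - 23*h^2 + 116*h + 15)/(36*h^4 + 24*h^3 - 8*h^2 - 4*h + 1)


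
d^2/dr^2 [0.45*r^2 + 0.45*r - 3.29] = 0.900000000000000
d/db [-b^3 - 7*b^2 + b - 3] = -3*b^2 - 14*b + 1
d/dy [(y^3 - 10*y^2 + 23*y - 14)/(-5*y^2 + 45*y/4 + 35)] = 8*(-2*y^4 + 9*y^3 + 43*y^2 - 336*y + 385)/(5*(16*y^4 - 72*y^3 - 143*y^2 + 504*y + 784))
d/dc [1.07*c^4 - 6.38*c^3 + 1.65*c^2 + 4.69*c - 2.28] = 4.28*c^3 - 19.14*c^2 + 3.3*c + 4.69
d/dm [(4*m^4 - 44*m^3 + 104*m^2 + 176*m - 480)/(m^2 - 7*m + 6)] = 8*(m^3 - 4*m^2 + 5*m - 8)/(m^2 - 2*m + 1)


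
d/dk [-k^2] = -2*k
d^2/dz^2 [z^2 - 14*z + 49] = 2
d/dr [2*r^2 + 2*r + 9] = 4*r + 2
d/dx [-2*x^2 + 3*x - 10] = 3 - 4*x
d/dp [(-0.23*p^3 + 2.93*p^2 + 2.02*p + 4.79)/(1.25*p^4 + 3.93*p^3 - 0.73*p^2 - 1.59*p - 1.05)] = (0.2875*p^6 - 7.325*p^5 - 18.922*p^4 - 39.0958*p^3 - 58.9337*p^2 + 0.840400000000001*p + 5.4951)/(1.5625*p^8 + 9.825*p^7 + 13.6199*p^6 - 9.7128*p^5 - 14.5895*p^4 - 5.9316*p^3 + 4.0611*p^2 + 3.339*p + 1.1025)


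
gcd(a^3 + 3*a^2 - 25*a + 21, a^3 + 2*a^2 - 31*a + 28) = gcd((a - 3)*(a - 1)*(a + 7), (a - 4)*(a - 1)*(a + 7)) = a^2 + 6*a - 7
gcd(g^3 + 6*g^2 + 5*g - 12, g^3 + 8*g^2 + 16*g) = g + 4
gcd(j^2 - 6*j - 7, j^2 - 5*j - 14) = j - 7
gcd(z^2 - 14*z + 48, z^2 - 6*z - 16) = z - 8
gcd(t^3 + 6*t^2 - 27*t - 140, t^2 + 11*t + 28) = t^2 + 11*t + 28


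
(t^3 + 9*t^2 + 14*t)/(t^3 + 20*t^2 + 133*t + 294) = t*(t + 2)/(t^2 + 13*t + 42)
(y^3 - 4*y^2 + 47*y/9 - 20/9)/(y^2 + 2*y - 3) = (y^2 - 3*y + 20/9)/(y + 3)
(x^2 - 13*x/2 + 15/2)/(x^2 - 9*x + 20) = (x - 3/2)/(x - 4)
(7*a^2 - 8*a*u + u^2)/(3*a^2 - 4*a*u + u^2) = (-7*a + u)/(-3*a + u)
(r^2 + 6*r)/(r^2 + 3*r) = (r + 6)/(r + 3)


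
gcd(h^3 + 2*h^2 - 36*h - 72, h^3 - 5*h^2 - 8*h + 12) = h^2 - 4*h - 12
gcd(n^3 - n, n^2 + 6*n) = n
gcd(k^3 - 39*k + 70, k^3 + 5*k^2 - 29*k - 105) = k^2 + 2*k - 35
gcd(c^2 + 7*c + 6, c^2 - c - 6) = 1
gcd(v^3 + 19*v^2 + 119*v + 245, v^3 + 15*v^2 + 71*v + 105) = v^2 + 12*v + 35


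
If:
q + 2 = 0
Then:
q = -2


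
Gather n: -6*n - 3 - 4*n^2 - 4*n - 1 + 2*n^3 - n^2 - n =2*n^3 - 5*n^2 - 11*n - 4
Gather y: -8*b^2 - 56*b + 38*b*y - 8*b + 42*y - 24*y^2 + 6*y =-8*b^2 - 64*b - 24*y^2 + y*(38*b + 48)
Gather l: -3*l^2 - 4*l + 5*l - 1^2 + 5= -3*l^2 + l + 4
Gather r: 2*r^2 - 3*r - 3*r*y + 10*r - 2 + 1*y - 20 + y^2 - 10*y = 2*r^2 + r*(7 - 3*y) + y^2 - 9*y - 22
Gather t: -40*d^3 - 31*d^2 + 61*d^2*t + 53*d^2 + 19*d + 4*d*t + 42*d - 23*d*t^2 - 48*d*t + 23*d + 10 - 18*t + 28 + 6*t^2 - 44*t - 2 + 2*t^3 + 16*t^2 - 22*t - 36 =-40*d^3 + 22*d^2 + 84*d + 2*t^3 + t^2*(22 - 23*d) + t*(61*d^2 - 44*d - 84)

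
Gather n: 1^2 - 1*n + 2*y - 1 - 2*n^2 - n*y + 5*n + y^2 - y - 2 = -2*n^2 + n*(4 - y) + y^2 + y - 2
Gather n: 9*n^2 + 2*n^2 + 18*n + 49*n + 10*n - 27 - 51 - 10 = 11*n^2 + 77*n - 88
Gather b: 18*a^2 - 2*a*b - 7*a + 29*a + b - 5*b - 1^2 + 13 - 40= 18*a^2 + 22*a + b*(-2*a - 4) - 28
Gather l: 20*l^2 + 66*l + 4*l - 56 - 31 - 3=20*l^2 + 70*l - 90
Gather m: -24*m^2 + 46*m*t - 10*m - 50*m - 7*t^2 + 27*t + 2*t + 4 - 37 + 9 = -24*m^2 + m*(46*t - 60) - 7*t^2 + 29*t - 24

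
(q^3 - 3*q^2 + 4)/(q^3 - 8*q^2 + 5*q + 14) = (q - 2)/(q - 7)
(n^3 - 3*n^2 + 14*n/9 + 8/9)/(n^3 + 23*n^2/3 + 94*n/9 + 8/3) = (3*n^2 - 10*n + 8)/(3*n^2 + 22*n + 24)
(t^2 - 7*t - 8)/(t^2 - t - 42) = (-t^2 + 7*t + 8)/(-t^2 + t + 42)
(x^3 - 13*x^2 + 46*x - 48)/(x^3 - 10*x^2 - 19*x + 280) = (x^2 - 5*x + 6)/(x^2 - 2*x - 35)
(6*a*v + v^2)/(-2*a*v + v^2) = (6*a + v)/(-2*a + v)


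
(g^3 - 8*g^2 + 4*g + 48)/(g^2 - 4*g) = g - 4 - 12/g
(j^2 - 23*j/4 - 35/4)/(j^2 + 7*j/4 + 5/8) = 2*(j - 7)/(2*j + 1)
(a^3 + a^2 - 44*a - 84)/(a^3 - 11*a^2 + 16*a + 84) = (a + 6)/(a - 6)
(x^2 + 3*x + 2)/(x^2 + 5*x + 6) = (x + 1)/(x + 3)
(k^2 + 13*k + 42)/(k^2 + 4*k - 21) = (k + 6)/(k - 3)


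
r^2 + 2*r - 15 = (r - 3)*(r + 5)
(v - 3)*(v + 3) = v^2 - 9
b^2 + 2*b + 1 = (b + 1)^2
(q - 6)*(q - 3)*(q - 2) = q^3 - 11*q^2 + 36*q - 36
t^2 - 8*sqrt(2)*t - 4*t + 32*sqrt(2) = (t - 4)*(t - 8*sqrt(2))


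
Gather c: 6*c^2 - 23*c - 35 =6*c^2 - 23*c - 35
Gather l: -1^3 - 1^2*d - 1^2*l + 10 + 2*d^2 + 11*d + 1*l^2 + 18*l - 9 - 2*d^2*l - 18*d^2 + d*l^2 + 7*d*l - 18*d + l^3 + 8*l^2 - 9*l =-16*d^2 - 8*d + l^3 + l^2*(d + 9) + l*(-2*d^2 + 7*d + 8)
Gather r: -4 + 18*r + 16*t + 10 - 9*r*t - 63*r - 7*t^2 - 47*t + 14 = r*(-9*t - 45) - 7*t^2 - 31*t + 20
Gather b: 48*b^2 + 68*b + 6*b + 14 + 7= 48*b^2 + 74*b + 21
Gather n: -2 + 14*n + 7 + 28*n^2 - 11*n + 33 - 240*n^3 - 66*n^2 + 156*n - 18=-240*n^3 - 38*n^2 + 159*n + 20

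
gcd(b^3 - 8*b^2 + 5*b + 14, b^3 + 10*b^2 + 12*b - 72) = b - 2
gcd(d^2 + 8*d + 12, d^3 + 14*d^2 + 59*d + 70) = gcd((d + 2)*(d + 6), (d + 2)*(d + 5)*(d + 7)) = d + 2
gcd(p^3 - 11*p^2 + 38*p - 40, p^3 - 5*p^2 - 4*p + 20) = p^2 - 7*p + 10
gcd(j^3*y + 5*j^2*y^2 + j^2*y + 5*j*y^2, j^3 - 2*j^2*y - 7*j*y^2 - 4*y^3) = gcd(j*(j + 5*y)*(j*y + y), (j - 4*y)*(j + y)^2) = 1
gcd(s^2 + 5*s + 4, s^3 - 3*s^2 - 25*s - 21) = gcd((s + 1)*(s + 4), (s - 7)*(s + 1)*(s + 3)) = s + 1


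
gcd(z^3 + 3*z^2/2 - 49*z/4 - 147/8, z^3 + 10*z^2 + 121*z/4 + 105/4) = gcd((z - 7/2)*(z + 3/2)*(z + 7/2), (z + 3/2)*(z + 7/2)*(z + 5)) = z^2 + 5*z + 21/4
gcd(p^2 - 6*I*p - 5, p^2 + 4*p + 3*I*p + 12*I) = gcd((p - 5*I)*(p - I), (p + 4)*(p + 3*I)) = 1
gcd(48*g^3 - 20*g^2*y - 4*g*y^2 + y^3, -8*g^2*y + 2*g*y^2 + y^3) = -8*g^2 + 2*g*y + y^2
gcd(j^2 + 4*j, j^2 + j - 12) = j + 4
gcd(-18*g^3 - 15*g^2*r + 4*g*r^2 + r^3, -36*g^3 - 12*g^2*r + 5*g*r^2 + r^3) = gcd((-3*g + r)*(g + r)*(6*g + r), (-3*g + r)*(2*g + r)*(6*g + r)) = -18*g^2 + 3*g*r + r^2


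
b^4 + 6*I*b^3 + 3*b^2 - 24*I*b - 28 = (b - 2)*(b + 2)*(b - I)*(b + 7*I)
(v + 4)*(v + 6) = v^2 + 10*v + 24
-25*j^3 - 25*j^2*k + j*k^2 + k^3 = (-5*j + k)*(j + k)*(5*j + k)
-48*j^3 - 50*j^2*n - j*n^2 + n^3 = (-8*j + n)*(j + n)*(6*j + n)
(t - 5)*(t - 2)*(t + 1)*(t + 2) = t^4 - 4*t^3 - 9*t^2 + 16*t + 20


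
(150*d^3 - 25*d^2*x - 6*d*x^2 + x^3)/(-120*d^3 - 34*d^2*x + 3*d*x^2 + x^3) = (-5*d + x)/(4*d + x)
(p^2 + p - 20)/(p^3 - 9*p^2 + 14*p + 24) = (p + 5)/(p^2 - 5*p - 6)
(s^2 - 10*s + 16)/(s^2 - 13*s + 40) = (s - 2)/(s - 5)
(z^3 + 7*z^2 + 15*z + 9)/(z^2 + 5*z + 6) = (z^2 + 4*z + 3)/(z + 2)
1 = 1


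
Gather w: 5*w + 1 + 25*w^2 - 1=25*w^2 + 5*w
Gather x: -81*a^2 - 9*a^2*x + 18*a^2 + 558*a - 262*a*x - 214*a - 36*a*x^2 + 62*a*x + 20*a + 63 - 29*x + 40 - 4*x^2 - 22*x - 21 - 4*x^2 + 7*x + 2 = -63*a^2 + 364*a + x^2*(-36*a - 8) + x*(-9*a^2 - 200*a - 44) + 84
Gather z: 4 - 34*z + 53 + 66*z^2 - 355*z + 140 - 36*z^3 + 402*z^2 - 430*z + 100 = -36*z^3 + 468*z^2 - 819*z + 297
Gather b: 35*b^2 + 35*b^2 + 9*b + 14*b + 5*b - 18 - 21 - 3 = 70*b^2 + 28*b - 42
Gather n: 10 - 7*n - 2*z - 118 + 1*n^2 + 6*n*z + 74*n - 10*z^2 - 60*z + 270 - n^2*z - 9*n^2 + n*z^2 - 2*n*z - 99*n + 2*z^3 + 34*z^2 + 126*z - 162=n^2*(-z - 8) + n*(z^2 + 4*z - 32) + 2*z^3 + 24*z^2 + 64*z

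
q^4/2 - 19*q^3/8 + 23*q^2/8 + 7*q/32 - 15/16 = (q/2 + 1/4)*(q - 5/2)*(q - 2)*(q - 3/4)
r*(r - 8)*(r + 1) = r^3 - 7*r^2 - 8*r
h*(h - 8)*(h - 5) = h^3 - 13*h^2 + 40*h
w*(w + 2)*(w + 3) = w^3 + 5*w^2 + 6*w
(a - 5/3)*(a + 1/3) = a^2 - 4*a/3 - 5/9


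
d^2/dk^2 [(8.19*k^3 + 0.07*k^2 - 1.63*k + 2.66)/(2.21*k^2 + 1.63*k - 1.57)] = (2.8421709430404e-14*k^4 + 83.92722*k^3 - 46.346664*k^2 + 144.684228*k + 24.595932)/(10.793861*k^6 + 23.883249*k^5 - 5.38886400000001*k^4 - 29.602919*k^3 + 3.828288*k^2 + 12.053361*k - 3.869893)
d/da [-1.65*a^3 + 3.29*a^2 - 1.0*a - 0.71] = -4.95*a^2 + 6.58*a - 1.0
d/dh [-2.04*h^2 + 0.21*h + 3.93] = 0.21 - 4.08*h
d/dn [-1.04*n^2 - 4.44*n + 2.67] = -2.08*n - 4.44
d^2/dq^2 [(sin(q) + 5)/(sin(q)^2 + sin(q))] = (-sin(q) - 18 + 5/sin(q) + 20/sin(q)^2 + 10/sin(q)^3)/(sin(q) + 1)^2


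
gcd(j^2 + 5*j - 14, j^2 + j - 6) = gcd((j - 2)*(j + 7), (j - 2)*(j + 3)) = j - 2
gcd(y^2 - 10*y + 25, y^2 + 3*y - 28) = 1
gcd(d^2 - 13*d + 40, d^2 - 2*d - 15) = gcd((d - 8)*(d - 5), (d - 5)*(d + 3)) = d - 5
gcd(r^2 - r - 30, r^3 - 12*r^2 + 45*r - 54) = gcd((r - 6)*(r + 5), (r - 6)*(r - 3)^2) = r - 6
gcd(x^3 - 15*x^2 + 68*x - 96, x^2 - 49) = 1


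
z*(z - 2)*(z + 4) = z^3 + 2*z^2 - 8*z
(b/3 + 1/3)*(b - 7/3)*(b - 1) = b^3/3 - 7*b^2/9 - b/3 + 7/9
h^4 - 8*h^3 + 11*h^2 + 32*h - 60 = (h - 5)*(h - 3)*(h - 2)*(h + 2)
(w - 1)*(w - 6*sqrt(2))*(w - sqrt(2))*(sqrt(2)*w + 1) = sqrt(2)*w^4 - 13*w^3 - sqrt(2)*w^3 + 5*sqrt(2)*w^2 + 13*w^2 - 5*sqrt(2)*w + 12*w - 12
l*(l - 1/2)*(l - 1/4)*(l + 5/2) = l^4 + 7*l^3/4 - 7*l^2/4 + 5*l/16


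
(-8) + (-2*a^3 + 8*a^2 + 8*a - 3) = -2*a^3 + 8*a^2 + 8*a - 11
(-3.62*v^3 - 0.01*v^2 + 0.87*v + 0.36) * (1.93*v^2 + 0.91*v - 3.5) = -6.9866*v^5 - 3.3135*v^4 + 14.34*v^3 + 1.5215*v^2 - 2.7174*v - 1.26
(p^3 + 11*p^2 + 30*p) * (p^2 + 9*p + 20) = p^5 + 20*p^4 + 149*p^3 + 490*p^2 + 600*p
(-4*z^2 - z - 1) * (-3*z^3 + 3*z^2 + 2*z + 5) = 12*z^5 - 9*z^4 - 8*z^3 - 25*z^2 - 7*z - 5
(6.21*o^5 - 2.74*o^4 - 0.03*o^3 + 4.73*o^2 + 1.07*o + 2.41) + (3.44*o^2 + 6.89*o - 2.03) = 6.21*o^5 - 2.74*o^4 - 0.03*o^3 + 8.17*o^2 + 7.96*o + 0.38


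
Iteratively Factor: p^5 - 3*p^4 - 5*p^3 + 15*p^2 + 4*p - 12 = (p + 2)*(p^4 - 5*p^3 + 5*p^2 + 5*p - 6) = (p - 2)*(p + 2)*(p^3 - 3*p^2 - p + 3) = (p - 3)*(p - 2)*(p + 2)*(p^2 - 1) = (p - 3)*(p - 2)*(p - 1)*(p + 2)*(p + 1)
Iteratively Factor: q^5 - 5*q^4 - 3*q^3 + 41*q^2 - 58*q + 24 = (q - 1)*(q^4 - 4*q^3 - 7*q^2 + 34*q - 24) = (q - 2)*(q - 1)*(q^3 - 2*q^2 - 11*q + 12) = (q - 4)*(q - 2)*(q - 1)*(q^2 + 2*q - 3) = (q - 4)*(q - 2)*(q - 1)*(q + 3)*(q - 1)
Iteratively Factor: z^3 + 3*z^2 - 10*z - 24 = (z - 3)*(z^2 + 6*z + 8) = (z - 3)*(z + 2)*(z + 4)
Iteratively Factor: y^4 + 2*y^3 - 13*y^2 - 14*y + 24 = (y - 1)*(y^3 + 3*y^2 - 10*y - 24) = (y - 1)*(y + 4)*(y^2 - y - 6) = (y - 1)*(y + 2)*(y + 4)*(y - 3)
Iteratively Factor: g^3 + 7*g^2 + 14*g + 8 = (g + 2)*(g^2 + 5*g + 4) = (g + 1)*(g + 2)*(g + 4)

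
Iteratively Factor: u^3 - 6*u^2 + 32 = (u - 4)*(u^2 - 2*u - 8) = (u - 4)^2*(u + 2)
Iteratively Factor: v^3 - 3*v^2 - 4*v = (v)*(v^2 - 3*v - 4) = v*(v + 1)*(v - 4)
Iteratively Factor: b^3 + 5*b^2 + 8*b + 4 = (b + 2)*(b^2 + 3*b + 2) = (b + 2)^2*(b + 1)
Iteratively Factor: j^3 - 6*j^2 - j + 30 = (j + 2)*(j^2 - 8*j + 15) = (j - 5)*(j + 2)*(j - 3)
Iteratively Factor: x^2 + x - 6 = (x - 2)*(x + 3)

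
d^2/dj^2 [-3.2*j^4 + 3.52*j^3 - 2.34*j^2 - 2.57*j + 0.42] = -38.4*j^2 + 21.12*j - 4.68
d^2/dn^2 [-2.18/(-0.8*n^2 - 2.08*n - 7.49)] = (-2.7904*n^2 - 7.25504*n + 2.18*(1.6*n + 2.08)*(3.2*n + 4.16) - 26.12512)/(0.8*n^2 + 2.08*n + 7.49)^3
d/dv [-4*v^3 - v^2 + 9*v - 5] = -12*v^2 - 2*v + 9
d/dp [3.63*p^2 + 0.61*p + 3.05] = 7.26*p + 0.61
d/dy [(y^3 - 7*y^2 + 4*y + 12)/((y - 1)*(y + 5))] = (y^4 + 8*y^3 - 47*y^2 + 46*y - 68)/(y^4 + 8*y^3 + 6*y^2 - 40*y + 25)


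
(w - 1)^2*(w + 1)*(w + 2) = w^4 + w^3 - 3*w^2 - w + 2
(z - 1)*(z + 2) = z^2 + z - 2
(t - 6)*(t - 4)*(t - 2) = t^3 - 12*t^2 + 44*t - 48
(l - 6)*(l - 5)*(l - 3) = l^3 - 14*l^2 + 63*l - 90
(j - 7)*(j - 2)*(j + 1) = j^3 - 8*j^2 + 5*j + 14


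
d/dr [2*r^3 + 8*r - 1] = 6*r^2 + 8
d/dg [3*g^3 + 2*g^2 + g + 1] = 9*g^2 + 4*g + 1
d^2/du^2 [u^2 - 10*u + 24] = 2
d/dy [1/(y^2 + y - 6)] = (-2*y - 1)/(y^2 + y - 6)^2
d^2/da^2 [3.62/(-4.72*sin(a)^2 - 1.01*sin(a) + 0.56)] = (322.591232*sin(a)^4 + 51.771792*sin(a)^3 - 441.92055*sin(a)^2 - 101.496112*sin(a) - 26.522292)/(4.72*sin(a)^2 + 1.01*sin(a) - 0.56)^3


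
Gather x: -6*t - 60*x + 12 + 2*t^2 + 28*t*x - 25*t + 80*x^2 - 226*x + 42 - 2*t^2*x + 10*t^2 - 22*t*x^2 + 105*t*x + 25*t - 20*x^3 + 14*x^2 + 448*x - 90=12*t^2 - 6*t - 20*x^3 + x^2*(94 - 22*t) + x*(-2*t^2 + 133*t + 162) - 36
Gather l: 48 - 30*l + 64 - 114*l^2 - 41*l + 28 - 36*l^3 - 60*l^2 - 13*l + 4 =-36*l^3 - 174*l^2 - 84*l + 144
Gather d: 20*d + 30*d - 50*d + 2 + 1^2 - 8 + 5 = 0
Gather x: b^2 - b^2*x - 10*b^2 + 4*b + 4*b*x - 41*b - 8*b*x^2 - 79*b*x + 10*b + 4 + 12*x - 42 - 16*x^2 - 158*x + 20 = -9*b^2 - 27*b + x^2*(-8*b - 16) + x*(-b^2 - 75*b - 146) - 18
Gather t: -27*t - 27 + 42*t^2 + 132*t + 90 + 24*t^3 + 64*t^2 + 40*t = 24*t^3 + 106*t^2 + 145*t + 63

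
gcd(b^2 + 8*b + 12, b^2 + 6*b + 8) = b + 2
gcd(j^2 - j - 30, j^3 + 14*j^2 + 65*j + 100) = j + 5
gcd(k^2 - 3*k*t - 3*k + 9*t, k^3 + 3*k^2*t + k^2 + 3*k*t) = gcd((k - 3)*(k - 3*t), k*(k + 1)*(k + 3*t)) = 1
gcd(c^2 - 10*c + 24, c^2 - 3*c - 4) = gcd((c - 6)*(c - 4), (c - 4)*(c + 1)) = c - 4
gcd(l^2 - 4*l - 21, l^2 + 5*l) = 1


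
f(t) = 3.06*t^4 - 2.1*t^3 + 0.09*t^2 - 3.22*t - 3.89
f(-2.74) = 221.28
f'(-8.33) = -7516.71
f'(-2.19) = -162.39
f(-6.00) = 4438.03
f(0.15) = -4.38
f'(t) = 12.24*t^3 - 6.3*t^2 + 0.18*t - 3.22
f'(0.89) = 0.58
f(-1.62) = 31.57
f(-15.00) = 162064.66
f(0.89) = -6.25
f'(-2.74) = -302.80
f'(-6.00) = -2874.94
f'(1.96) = 65.09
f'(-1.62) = -72.08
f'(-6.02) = -2902.98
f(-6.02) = 4495.81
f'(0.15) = -3.29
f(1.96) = 19.49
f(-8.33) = 15976.35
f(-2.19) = 96.04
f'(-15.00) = -42733.42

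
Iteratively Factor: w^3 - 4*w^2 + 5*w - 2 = (w - 2)*(w^2 - 2*w + 1) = (w - 2)*(w - 1)*(w - 1)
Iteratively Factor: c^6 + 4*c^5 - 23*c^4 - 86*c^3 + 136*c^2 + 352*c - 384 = (c - 1)*(c^5 + 5*c^4 - 18*c^3 - 104*c^2 + 32*c + 384) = (c - 1)*(c + 3)*(c^4 + 2*c^3 - 24*c^2 - 32*c + 128) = (c - 1)*(c + 3)*(c + 4)*(c^3 - 2*c^2 - 16*c + 32) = (c - 4)*(c - 1)*(c + 3)*(c + 4)*(c^2 + 2*c - 8) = (c - 4)*(c - 1)*(c + 3)*(c + 4)^2*(c - 2)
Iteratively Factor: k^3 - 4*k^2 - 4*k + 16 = (k + 2)*(k^2 - 6*k + 8) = (k - 4)*(k + 2)*(k - 2)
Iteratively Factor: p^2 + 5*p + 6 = (p + 2)*(p + 3)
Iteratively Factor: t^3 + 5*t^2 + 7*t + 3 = (t + 1)*(t^2 + 4*t + 3) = (t + 1)^2*(t + 3)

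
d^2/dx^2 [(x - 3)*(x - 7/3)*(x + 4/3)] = 6*x - 8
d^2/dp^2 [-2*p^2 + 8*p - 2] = -4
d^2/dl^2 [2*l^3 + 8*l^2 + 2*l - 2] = 12*l + 16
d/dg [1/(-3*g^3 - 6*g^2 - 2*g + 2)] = (9*g^2 + 12*g + 2)/(3*g^3 + 6*g^2 + 2*g - 2)^2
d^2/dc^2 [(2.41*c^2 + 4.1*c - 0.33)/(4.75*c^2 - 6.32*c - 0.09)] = (-5.6843418860808e-14*c^4 + 329.7089*c^3 - 38.4921000000001*c^2 + 69.9561*c - 31.269252)/(107.171875*c^6 - 427.785*c^5 + 563.087325*c^4 - 236.225168*c^3 - 10.669023*c^2 - 0.153576*c - 0.000729)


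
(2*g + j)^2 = 4*g^2 + 4*g*j + j^2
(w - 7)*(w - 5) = w^2 - 12*w + 35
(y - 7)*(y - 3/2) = y^2 - 17*y/2 + 21/2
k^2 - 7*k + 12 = (k - 4)*(k - 3)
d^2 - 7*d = d*(d - 7)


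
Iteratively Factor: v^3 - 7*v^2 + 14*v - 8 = (v - 1)*(v^2 - 6*v + 8) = (v - 4)*(v - 1)*(v - 2)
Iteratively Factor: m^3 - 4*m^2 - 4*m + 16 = (m - 4)*(m^2 - 4) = (m - 4)*(m + 2)*(m - 2)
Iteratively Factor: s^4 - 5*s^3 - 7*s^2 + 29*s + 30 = (s - 5)*(s^3 - 7*s - 6) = (s - 5)*(s + 2)*(s^2 - 2*s - 3) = (s - 5)*(s + 1)*(s + 2)*(s - 3)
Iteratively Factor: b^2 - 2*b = (b)*(b - 2)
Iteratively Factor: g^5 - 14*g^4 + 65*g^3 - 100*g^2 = (g)*(g^4 - 14*g^3 + 65*g^2 - 100*g) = g^2*(g^3 - 14*g^2 + 65*g - 100) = g^2*(g - 5)*(g^2 - 9*g + 20) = g^2*(g - 5)^2*(g - 4)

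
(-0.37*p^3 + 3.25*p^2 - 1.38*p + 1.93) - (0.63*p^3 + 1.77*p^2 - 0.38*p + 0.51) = -1.0*p^3 + 1.48*p^2 - 1.0*p + 1.42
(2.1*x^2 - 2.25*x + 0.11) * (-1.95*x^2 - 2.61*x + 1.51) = -4.095*x^4 - 1.0935*x^3 + 8.829*x^2 - 3.6846*x + 0.1661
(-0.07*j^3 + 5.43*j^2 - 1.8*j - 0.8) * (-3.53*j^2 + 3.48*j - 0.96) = 0.2471*j^5 - 19.4115*j^4 + 25.3176*j^3 - 8.6528*j^2 - 1.056*j + 0.768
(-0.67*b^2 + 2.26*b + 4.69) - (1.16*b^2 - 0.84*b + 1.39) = -1.83*b^2 + 3.1*b + 3.3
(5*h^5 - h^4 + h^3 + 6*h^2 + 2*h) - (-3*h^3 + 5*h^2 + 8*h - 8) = 5*h^5 - h^4 + 4*h^3 + h^2 - 6*h + 8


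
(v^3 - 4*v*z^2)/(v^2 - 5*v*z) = (v^2 - 4*z^2)/(v - 5*z)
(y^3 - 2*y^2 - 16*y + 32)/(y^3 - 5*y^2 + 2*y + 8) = (y + 4)/(y + 1)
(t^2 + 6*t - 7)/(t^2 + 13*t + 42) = (t - 1)/(t + 6)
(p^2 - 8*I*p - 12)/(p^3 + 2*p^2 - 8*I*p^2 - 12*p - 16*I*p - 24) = 1/(p + 2)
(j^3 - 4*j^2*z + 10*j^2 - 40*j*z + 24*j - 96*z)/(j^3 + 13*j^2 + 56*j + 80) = (j^2 - 4*j*z + 6*j - 24*z)/(j^2 + 9*j + 20)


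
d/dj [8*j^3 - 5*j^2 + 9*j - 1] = 24*j^2 - 10*j + 9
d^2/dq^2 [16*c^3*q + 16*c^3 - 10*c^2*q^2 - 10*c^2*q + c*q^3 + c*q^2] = 2*c*(-10*c + 3*q + 1)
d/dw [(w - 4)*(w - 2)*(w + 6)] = 3*w^2 - 28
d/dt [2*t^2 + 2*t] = 4*t + 2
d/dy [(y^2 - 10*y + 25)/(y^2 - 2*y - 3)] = 8*(y^2 - 7*y + 10)/(y^4 - 4*y^3 - 2*y^2 + 12*y + 9)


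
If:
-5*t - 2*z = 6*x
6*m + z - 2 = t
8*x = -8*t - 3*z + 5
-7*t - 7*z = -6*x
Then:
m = 121/48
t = 45/8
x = -35/16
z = -15/2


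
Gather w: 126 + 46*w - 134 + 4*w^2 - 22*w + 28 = 4*w^2 + 24*w + 20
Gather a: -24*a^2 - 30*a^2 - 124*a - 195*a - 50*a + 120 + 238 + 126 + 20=-54*a^2 - 369*a + 504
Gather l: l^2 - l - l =l^2 - 2*l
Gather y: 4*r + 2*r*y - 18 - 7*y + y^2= 4*r + y^2 + y*(2*r - 7) - 18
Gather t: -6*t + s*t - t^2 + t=-t^2 + t*(s - 5)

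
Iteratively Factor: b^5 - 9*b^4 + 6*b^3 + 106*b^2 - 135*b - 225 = (b - 5)*(b^4 - 4*b^3 - 14*b^2 + 36*b + 45) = (b - 5)^2*(b^3 + b^2 - 9*b - 9) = (b - 5)^2*(b - 3)*(b^2 + 4*b + 3) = (b - 5)^2*(b - 3)*(b + 3)*(b + 1)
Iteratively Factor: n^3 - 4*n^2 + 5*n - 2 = (n - 2)*(n^2 - 2*n + 1) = (n - 2)*(n - 1)*(n - 1)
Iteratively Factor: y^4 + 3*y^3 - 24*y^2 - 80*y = (y)*(y^3 + 3*y^2 - 24*y - 80) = y*(y + 4)*(y^2 - y - 20) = y*(y + 4)^2*(y - 5)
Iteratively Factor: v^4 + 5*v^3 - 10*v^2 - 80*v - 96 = (v + 3)*(v^3 + 2*v^2 - 16*v - 32) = (v + 2)*(v + 3)*(v^2 - 16) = (v - 4)*(v + 2)*(v + 3)*(v + 4)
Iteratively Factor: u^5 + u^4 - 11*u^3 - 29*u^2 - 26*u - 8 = (u + 2)*(u^4 - u^3 - 9*u^2 - 11*u - 4) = (u + 1)*(u + 2)*(u^3 - 2*u^2 - 7*u - 4) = (u - 4)*(u + 1)*(u + 2)*(u^2 + 2*u + 1) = (u - 4)*(u + 1)^2*(u + 2)*(u + 1)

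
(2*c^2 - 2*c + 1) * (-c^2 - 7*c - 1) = -2*c^4 - 12*c^3 + 11*c^2 - 5*c - 1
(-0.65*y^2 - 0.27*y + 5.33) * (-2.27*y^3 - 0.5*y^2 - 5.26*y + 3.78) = 1.4755*y^5 + 0.9379*y^4 - 8.5451*y^3 - 3.7018*y^2 - 29.0564*y + 20.1474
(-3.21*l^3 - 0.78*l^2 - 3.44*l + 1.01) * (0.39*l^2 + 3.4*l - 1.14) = -1.2519*l^5 - 11.2182*l^4 - 0.3342*l^3 - 10.4129*l^2 + 7.3556*l - 1.1514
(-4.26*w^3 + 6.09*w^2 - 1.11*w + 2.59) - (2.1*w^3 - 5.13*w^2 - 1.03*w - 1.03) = -6.36*w^3 + 11.22*w^2 - 0.0800000000000001*w + 3.62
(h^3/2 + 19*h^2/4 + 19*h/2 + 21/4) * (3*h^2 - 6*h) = 3*h^5/2 + 45*h^4/4 - 165*h^2/4 - 63*h/2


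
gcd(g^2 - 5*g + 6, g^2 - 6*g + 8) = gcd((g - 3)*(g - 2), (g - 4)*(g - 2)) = g - 2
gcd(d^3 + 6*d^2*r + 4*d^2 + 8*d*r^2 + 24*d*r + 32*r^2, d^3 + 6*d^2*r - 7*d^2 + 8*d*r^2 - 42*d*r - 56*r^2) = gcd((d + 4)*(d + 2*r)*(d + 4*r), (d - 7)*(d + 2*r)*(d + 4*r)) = d^2 + 6*d*r + 8*r^2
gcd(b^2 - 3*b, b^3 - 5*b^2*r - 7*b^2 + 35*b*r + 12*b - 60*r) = b - 3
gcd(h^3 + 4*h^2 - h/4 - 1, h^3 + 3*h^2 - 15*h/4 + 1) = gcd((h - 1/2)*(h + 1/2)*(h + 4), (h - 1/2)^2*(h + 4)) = h^2 + 7*h/2 - 2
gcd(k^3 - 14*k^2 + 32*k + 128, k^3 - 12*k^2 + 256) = k^2 - 16*k + 64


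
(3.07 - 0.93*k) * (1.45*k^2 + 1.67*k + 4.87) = -1.3485*k^3 + 2.8984*k^2 + 0.597799999999999*k + 14.9509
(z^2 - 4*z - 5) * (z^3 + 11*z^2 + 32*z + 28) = z^5 + 7*z^4 - 17*z^3 - 155*z^2 - 272*z - 140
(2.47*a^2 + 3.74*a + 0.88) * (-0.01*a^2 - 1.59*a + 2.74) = -0.0247*a^4 - 3.9647*a^3 + 0.8124*a^2 + 8.8484*a + 2.4112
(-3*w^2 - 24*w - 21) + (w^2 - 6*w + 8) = -2*w^2 - 30*w - 13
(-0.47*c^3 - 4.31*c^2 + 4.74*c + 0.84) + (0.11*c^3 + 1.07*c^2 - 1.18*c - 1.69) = -0.36*c^3 - 3.24*c^2 + 3.56*c - 0.85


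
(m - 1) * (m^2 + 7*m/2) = m^3 + 5*m^2/2 - 7*m/2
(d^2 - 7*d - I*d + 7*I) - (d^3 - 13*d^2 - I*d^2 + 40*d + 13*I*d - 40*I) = -d^3 + 14*d^2 + I*d^2 - 47*d - 14*I*d + 47*I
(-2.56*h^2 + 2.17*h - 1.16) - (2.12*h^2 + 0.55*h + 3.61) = -4.68*h^2 + 1.62*h - 4.77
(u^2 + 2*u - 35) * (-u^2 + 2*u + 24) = -u^4 + 63*u^2 - 22*u - 840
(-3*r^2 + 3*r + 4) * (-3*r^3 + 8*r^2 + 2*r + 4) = 9*r^5 - 33*r^4 + 6*r^3 + 26*r^2 + 20*r + 16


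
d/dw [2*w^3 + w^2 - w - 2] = 6*w^2 + 2*w - 1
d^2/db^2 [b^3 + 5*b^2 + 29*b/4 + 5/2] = 6*b + 10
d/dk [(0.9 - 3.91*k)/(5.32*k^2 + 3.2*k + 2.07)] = (20.8012*k^2 - 9.576*k - 10.9737)/(28.3024*k^4 + 34.048*k^3 + 32.2648*k^2 + 13.248*k + 4.2849)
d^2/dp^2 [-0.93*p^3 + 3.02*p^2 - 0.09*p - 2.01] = 6.04 - 5.58*p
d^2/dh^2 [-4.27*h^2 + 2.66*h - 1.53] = -8.54000000000000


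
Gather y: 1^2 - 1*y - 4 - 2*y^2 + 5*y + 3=-2*y^2 + 4*y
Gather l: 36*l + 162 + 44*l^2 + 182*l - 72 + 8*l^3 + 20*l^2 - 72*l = 8*l^3 + 64*l^2 + 146*l + 90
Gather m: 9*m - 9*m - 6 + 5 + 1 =0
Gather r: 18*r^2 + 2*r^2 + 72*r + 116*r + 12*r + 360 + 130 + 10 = 20*r^2 + 200*r + 500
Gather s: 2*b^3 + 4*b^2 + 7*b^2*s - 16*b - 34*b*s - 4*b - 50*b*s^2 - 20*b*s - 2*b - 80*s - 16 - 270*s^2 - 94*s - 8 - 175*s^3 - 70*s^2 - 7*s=2*b^3 + 4*b^2 - 22*b - 175*s^3 + s^2*(-50*b - 340) + s*(7*b^2 - 54*b - 181) - 24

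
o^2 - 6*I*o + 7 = (o - 7*I)*(o + I)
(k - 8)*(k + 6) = k^2 - 2*k - 48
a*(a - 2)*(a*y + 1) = a^3*y - 2*a^2*y + a^2 - 2*a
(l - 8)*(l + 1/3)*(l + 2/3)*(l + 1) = l^4 - 6*l^3 - 133*l^2/9 - 86*l/9 - 16/9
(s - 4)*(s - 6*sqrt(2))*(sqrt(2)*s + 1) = sqrt(2)*s^3 - 11*s^2 - 4*sqrt(2)*s^2 - 6*sqrt(2)*s + 44*s + 24*sqrt(2)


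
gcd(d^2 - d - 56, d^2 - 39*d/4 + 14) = d - 8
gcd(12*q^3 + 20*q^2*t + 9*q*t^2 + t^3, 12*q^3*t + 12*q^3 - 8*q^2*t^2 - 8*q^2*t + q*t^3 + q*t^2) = 1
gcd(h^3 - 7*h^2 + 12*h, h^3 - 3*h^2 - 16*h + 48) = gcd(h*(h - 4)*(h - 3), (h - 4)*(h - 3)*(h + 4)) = h^2 - 7*h + 12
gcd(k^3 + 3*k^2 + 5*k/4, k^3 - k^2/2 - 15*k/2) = k^2 + 5*k/2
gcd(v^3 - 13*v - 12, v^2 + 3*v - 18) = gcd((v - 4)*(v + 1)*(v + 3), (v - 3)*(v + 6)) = 1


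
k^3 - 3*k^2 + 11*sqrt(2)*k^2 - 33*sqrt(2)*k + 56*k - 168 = (k - 3)*(k + 4*sqrt(2))*(k + 7*sqrt(2))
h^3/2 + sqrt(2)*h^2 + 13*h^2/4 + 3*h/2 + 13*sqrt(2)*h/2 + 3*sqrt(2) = (h/2 + sqrt(2))*(h + 1/2)*(h + 6)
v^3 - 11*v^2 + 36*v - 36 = (v - 6)*(v - 3)*(v - 2)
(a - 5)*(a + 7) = a^2 + 2*a - 35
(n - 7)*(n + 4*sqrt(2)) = n^2 - 7*n + 4*sqrt(2)*n - 28*sqrt(2)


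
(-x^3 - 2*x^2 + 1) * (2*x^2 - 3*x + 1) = -2*x^5 - x^4 + 5*x^3 - 3*x + 1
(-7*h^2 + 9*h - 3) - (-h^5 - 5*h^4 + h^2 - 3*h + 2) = h^5 + 5*h^4 - 8*h^2 + 12*h - 5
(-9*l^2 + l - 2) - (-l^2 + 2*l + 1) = -8*l^2 - l - 3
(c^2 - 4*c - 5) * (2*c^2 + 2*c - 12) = 2*c^4 - 6*c^3 - 30*c^2 + 38*c + 60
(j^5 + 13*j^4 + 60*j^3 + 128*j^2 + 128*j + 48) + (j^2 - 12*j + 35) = j^5 + 13*j^4 + 60*j^3 + 129*j^2 + 116*j + 83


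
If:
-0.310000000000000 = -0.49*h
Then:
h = 0.63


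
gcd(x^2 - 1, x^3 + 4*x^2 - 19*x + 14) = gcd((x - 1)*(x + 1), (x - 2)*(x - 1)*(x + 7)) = x - 1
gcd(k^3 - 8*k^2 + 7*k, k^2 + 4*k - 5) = k - 1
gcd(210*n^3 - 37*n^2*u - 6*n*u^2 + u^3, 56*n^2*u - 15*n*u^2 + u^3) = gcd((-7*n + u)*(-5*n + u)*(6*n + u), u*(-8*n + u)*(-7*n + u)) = -7*n + u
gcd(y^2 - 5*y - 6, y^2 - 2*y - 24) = y - 6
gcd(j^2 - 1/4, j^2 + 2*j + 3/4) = j + 1/2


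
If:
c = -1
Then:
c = -1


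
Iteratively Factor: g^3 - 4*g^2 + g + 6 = (g + 1)*(g^2 - 5*g + 6) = (g - 2)*(g + 1)*(g - 3)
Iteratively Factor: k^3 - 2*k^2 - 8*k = (k)*(k^2 - 2*k - 8) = k*(k + 2)*(k - 4)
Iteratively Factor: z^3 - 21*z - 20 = (z - 5)*(z^2 + 5*z + 4) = (z - 5)*(z + 4)*(z + 1)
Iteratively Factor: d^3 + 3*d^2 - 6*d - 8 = (d + 1)*(d^2 + 2*d - 8) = (d + 1)*(d + 4)*(d - 2)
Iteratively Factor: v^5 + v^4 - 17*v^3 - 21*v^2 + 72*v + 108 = (v + 3)*(v^4 - 2*v^3 - 11*v^2 + 12*v + 36) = (v + 2)*(v + 3)*(v^3 - 4*v^2 - 3*v + 18) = (v + 2)^2*(v + 3)*(v^2 - 6*v + 9) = (v - 3)*(v + 2)^2*(v + 3)*(v - 3)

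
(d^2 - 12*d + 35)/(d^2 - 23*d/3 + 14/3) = 3*(d - 5)/(3*d - 2)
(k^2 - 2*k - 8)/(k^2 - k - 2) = (-k^2 + 2*k + 8)/(-k^2 + k + 2)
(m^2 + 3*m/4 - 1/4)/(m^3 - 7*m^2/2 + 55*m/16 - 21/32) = 8*(m + 1)/(8*m^2 - 26*m + 21)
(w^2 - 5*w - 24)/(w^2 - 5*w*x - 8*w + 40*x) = (-w - 3)/(-w + 5*x)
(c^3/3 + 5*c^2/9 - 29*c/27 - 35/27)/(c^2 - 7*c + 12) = (9*c^3 + 15*c^2 - 29*c - 35)/(27*(c^2 - 7*c + 12))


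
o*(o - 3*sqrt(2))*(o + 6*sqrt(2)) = o^3 + 3*sqrt(2)*o^2 - 36*o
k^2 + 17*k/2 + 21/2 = (k + 3/2)*(k + 7)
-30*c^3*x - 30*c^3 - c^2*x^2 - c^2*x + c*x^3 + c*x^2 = (-6*c + x)*(5*c + x)*(c*x + c)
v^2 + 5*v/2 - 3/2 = (v - 1/2)*(v + 3)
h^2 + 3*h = h*(h + 3)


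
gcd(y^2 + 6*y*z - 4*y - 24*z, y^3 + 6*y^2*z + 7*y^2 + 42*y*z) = y + 6*z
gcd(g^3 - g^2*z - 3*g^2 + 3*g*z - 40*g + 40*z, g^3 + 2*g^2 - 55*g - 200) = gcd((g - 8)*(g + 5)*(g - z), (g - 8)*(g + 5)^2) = g^2 - 3*g - 40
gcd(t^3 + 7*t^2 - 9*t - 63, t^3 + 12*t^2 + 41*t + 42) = t^2 + 10*t + 21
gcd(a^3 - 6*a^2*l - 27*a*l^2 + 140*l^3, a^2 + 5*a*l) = a + 5*l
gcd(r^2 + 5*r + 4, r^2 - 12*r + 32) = 1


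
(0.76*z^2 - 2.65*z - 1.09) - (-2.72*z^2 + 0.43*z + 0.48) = 3.48*z^2 - 3.08*z - 1.57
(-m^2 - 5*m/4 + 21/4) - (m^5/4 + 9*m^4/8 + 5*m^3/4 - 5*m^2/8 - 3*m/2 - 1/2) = -m^5/4 - 9*m^4/8 - 5*m^3/4 - 3*m^2/8 + m/4 + 23/4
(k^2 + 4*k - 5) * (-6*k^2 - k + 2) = -6*k^4 - 25*k^3 + 28*k^2 + 13*k - 10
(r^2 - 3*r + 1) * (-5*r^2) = -5*r^4 + 15*r^3 - 5*r^2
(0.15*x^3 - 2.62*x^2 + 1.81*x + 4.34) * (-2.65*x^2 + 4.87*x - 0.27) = -0.3975*x^5 + 7.6735*x^4 - 17.5964*x^3 - 1.9789*x^2 + 20.6471*x - 1.1718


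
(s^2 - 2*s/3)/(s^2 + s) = (s - 2/3)/(s + 1)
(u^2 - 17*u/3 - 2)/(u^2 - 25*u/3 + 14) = (3*u + 1)/(3*u - 7)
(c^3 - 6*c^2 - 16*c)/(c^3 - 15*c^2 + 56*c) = (c + 2)/(c - 7)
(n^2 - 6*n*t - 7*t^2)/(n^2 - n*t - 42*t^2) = (n + t)/(n + 6*t)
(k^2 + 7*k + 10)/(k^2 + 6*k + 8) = (k + 5)/(k + 4)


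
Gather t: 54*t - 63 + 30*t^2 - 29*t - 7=30*t^2 + 25*t - 70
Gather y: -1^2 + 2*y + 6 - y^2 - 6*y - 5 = -y^2 - 4*y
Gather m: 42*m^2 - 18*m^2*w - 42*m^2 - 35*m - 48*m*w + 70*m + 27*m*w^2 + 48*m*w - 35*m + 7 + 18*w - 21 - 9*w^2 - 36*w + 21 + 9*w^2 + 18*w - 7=-18*m^2*w + 27*m*w^2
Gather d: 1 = 1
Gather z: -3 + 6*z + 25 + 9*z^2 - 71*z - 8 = 9*z^2 - 65*z + 14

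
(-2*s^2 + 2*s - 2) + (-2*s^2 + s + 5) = -4*s^2 + 3*s + 3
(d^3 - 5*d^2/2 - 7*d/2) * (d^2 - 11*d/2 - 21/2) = d^5 - 8*d^4 - d^3/4 + 91*d^2/2 + 147*d/4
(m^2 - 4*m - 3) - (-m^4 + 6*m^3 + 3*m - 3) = m^4 - 6*m^3 + m^2 - 7*m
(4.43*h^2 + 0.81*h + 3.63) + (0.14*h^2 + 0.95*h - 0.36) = 4.57*h^2 + 1.76*h + 3.27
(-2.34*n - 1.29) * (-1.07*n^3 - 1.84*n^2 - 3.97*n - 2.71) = 2.5038*n^4 + 5.6859*n^3 + 11.6634*n^2 + 11.4627*n + 3.4959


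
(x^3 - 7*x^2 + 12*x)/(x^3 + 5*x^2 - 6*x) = (x^2 - 7*x + 12)/(x^2 + 5*x - 6)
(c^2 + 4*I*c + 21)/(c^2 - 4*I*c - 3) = (c + 7*I)/(c - I)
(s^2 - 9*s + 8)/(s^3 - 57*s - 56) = (s - 1)/(s^2 + 8*s + 7)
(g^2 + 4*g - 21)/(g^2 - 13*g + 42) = (g^2 + 4*g - 21)/(g^2 - 13*g + 42)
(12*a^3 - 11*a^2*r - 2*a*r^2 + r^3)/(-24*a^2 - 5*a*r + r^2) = (4*a^2 - 5*a*r + r^2)/(-8*a + r)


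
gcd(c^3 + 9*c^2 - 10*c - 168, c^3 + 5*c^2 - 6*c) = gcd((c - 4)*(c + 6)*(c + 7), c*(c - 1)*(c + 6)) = c + 6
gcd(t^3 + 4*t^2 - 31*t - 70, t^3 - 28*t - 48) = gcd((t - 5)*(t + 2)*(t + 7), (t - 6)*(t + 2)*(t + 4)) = t + 2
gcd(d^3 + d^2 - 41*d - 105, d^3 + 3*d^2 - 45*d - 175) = d^2 - 2*d - 35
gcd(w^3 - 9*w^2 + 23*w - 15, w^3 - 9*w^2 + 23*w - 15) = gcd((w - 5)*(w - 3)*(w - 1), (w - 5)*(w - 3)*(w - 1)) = w^3 - 9*w^2 + 23*w - 15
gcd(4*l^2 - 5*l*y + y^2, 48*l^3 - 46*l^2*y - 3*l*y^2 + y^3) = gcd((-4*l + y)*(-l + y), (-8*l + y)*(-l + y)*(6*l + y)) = -l + y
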